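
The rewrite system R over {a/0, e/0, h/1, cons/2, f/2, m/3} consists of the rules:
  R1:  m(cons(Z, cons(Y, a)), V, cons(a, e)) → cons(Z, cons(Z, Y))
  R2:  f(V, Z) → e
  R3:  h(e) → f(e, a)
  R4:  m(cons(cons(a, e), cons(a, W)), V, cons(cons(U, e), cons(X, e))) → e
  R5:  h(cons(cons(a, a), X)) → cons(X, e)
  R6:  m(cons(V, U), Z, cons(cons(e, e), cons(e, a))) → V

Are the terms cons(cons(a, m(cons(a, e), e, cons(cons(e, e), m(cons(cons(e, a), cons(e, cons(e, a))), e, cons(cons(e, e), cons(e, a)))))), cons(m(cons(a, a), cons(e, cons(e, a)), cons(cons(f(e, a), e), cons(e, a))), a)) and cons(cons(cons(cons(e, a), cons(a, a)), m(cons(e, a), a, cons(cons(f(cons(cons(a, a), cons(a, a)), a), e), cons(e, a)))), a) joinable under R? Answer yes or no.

no — NF(t₁) = cons(cons(a, a), cons(a, a)), NF(t₂) = cons(cons(cons(cons(e, a), cons(a, a)), e), a)

Reduce t₁ = cons(cons(a, m(cons(a, e), e, cons(cons(e, e), m(cons(cons(e, a), cons(e, cons(e, a))), e, cons(cons(e, e), cons(e, a)))))), cons(m(cons(a, a), cons(e, cons(e, a)), cons(cons(f(e, a), e), cons(e, a))), a)):
1. cons(cons(a, m(cons(a, e), e, cons(cons(e, e), m(cons(cons(e, a), cons(e, cons(e, a))), e, cons(cons(e, e), cons(e, a)))))), cons(m(cons(a, a), cons(e, cons(e, a)), cons(cons(f(e, a), e), cons(e, a))), a))  →  cons(cons(a, m(cons(a, e), e, cons(cons(e, e), cons(e, a)))), cons(m(cons(a, a), cons(e, cons(e, a)), cons(cons(f(e, a), e), cons(e, a))), a))   [R6 at 1.2.3.2]
2. cons(cons(a, m(cons(a, e), e, cons(cons(e, e), cons(e, a)))), cons(m(cons(a, a), cons(e, cons(e, a)), cons(cons(f(e, a), e), cons(e, a))), a))  →  cons(cons(a, a), cons(m(cons(a, a), cons(e, cons(e, a)), cons(cons(f(e, a), e), cons(e, a))), a))   [R6 at 1.2]
3. cons(cons(a, a), cons(m(cons(a, a), cons(e, cons(e, a)), cons(cons(f(e, a), e), cons(e, a))), a))  →  cons(cons(a, a), cons(m(cons(a, a), cons(e, cons(e, a)), cons(cons(e, e), cons(e, a))), a))   [R2 at 2.1.3.1.1]
4. cons(cons(a, a), cons(m(cons(a, a), cons(e, cons(e, a)), cons(cons(e, e), cons(e, a))), a))  →  cons(cons(a, a), cons(a, a))   [R6 at 2.1]

Reduce t₂ = cons(cons(cons(cons(e, a), cons(a, a)), m(cons(e, a), a, cons(cons(f(cons(cons(a, a), cons(a, a)), a), e), cons(e, a)))), a):
1. cons(cons(cons(cons(e, a), cons(a, a)), m(cons(e, a), a, cons(cons(f(cons(cons(a, a), cons(a, a)), a), e), cons(e, a)))), a)  →  cons(cons(cons(cons(e, a), cons(a, a)), m(cons(e, a), a, cons(cons(e, e), cons(e, a)))), a)   [R2 at 1.2.3.1.1]
2. cons(cons(cons(cons(e, a), cons(a, a)), m(cons(e, a), a, cons(cons(e, e), cons(e, a)))), a)  →  cons(cons(cons(cons(e, a), cons(a, a)), e), a)   [R6 at 1.2]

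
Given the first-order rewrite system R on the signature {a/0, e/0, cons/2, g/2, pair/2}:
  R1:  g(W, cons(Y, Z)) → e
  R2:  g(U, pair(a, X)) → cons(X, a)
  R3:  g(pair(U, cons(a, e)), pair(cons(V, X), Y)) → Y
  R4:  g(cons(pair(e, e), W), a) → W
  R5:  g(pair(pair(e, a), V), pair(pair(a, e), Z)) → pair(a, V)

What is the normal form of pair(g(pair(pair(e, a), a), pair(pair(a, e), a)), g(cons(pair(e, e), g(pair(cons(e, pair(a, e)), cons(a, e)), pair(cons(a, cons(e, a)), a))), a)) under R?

1. pair(g(pair(pair(e, a), a), pair(pair(a, e), a)), g(cons(pair(e, e), g(pair(cons(e, pair(a, e)), cons(a, e)), pair(cons(a, cons(e, a)), a))), a))  →  pair(pair(a, a), g(cons(pair(e, e), g(pair(cons(e, pair(a, e)), cons(a, e)), pair(cons(a, cons(e, a)), a))), a))   [R5 at 1]
2. pair(pair(a, a), g(cons(pair(e, e), g(pair(cons(e, pair(a, e)), cons(a, e)), pair(cons(a, cons(e, a)), a))), a))  →  pair(pair(a, a), g(pair(cons(e, pair(a, e)), cons(a, e)), pair(cons(a, cons(e, a)), a)))   [R4 at 2]
3. pair(pair(a, a), g(pair(cons(e, pair(a, e)), cons(a, e)), pair(cons(a, cons(e, a)), a)))  →  pair(pair(a, a), a)   [R3 at 2]

pair(pair(a, a), a)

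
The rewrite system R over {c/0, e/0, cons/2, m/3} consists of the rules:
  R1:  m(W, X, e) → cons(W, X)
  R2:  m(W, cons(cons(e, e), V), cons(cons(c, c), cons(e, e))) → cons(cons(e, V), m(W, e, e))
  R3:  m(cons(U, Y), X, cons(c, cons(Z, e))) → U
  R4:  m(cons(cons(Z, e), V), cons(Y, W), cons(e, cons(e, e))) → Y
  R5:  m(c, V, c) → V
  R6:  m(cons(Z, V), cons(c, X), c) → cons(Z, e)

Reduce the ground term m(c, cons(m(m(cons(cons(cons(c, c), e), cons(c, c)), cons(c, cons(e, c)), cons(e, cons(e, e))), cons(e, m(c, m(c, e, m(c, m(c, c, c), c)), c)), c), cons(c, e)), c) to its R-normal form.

1. m(c, cons(m(m(cons(cons(cons(c, c), e), cons(c, c)), cons(c, cons(e, c)), cons(e, cons(e, e))), cons(e, m(c, m(c, e, m(c, m(c, c, c), c)), c)), c), cons(c, e)), c)  →  cons(m(m(cons(cons(cons(c, c), e), cons(c, c)), cons(c, cons(e, c)), cons(e, cons(e, e))), cons(e, m(c, m(c, e, m(c, m(c, c, c), c)), c)), c), cons(c, e))   [R5 at ε]
2. cons(m(m(cons(cons(cons(c, c), e), cons(c, c)), cons(c, cons(e, c)), cons(e, cons(e, e))), cons(e, m(c, m(c, e, m(c, m(c, c, c), c)), c)), c), cons(c, e))  →  cons(m(c, cons(e, m(c, m(c, e, m(c, m(c, c, c), c)), c)), c), cons(c, e))   [R4 at 1.1]
3. cons(m(c, cons(e, m(c, m(c, e, m(c, m(c, c, c), c)), c)), c), cons(c, e))  →  cons(cons(e, m(c, m(c, e, m(c, m(c, c, c), c)), c)), cons(c, e))   [R5 at 1]
4. cons(cons(e, m(c, m(c, e, m(c, m(c, c, c), c)), c)), cons(c, e))  →  cons(cons(e, m(c, e, m(c, m(c, c, c), c))), cons(c, e))   [R5 at 1.2]
5. cons(cons(e, m(c, e, m(c, m(c, c, c), c))), cons(c, e))  →  cons(cons(e, m(c, e, m(c, c, c))), cons(c, e))   [R5 at 1.2.3]
6. cons(cons(e, m(c, e, m(c, c, c))), cons(c, e))  →  cons(cons(e, m(c, e, c)), cons(c, e))   [R5 at 1.2.3]
7. cons(cons(e, m(c, e, c)), cons(c, e))  →  cons(cons(e, e), cons(c, e))   [R5 at 1.2]

cons(cons(e, e), cons(c, e))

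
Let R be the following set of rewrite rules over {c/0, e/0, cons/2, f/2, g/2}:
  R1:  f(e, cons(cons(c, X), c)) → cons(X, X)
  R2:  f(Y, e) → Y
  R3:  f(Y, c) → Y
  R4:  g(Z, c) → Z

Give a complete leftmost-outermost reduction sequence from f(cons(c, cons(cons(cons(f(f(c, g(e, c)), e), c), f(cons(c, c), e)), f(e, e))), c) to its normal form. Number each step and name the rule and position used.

1. f(cons(c, cons(cons(cons(f(f(c, g(e, c)), e), c), f(cons(c, c), e)), f(e, e))), c)  →  cons(c, cons(cons(cons(f(f(c, g(e, c)), e), c), f(cons(c, c), e)), f(e, e)))   [R3 at ε]
2. cons(c, cons(cons(cons(f(f(c, g(e, c)), e), c), f(cons(c, c), e)), f(e, e)))  →  cons(c, cons(cons(cons(f(c, g(e, c)), c), f(cons(c, c), e)), f(e, e)))   [R2 at 2.1.1.1]
3. cons(c, cons(cons(cons(f(c, g(e, c)), c), f(cons(c, c), e)), f(e, e)))  →  cons(c, cons(cons(cons(f(c, e), c), f(cons(c, c), e)), f(e, e)))   [R4 at 2.1.1.1.2]
4. cons(c, cons(cons(cons(f(c, e), c), f(cons(c, c), e)), f(e, e)))  →  cons(c, cons(cons(cons(c, c), f(cons(c, c), e)), f(e, e)))   [R2 at 2.1.1.1]
5. cons(c, cons(cons(cons(c, c), f(cons(c, c), e)), f(e, e)))  →  cons(c, cons(cons(cons(c, c), cons(c, c)), f(e, e)))   [R2 at 2.1.2]
6. cons(c, cons(cons(cons(c, c), cons(c, c)), f(e, e)))  →  cons(c, cons(cons(cons(c, c), cons(c, c)), e))   [R2 at 2.2]

cons(c, cons(cons(cons(c, c), cons(c, c)), e))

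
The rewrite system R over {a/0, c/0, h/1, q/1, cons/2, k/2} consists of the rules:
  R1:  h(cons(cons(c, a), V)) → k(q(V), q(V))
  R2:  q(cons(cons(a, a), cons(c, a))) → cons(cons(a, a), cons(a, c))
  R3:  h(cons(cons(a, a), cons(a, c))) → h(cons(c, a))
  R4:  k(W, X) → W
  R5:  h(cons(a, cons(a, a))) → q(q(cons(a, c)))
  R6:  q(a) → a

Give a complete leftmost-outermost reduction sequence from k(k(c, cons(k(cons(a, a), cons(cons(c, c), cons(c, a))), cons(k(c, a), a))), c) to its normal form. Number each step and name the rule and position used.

c

1. k(k(c, cons(k(cons(a, a), cons(cons(c, c), cons(c, a))), cons(k(c, a), a))), c)  →  k(c, cons(k(cons(a, a), cons(cons(c, c), cons(c, a))), cons(k(c, a), a)))   [R4 at ε]
2. k(c, cons(k(cons(a, a), cons(cons(c, c), cons(c, a))), cons(k(c, a), a)))  →  c   [R4 at ε]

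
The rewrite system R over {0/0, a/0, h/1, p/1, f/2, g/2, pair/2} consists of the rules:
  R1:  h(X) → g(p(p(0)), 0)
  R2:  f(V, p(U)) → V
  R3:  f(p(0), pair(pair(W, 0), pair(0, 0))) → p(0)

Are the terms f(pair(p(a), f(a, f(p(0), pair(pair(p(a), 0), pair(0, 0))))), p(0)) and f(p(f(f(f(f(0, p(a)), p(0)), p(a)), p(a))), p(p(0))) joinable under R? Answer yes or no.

no — NF(t₁) = pair(p(a), a), NF(t₂) = p(0)

Reduce t₁ = f(pair(p(a), f(a, f(p(0), pair(pair(p(a), 0), pair(0, 0))))), p(0)):
1. f(pair(p(a), f(a, f(p(0), pair(pair(p(a), 0), pair(0, 0))))), p(0))  →  pair(p(a), f(a, f(p(0), pair(pair(p(a), 0), pair(0, 0)))))   [R2 at ε]
2. pair(p(a), f(a, f(p(0), pair(pair(p(a), 0), pair(0, 0)))))  →  pair(p(a), f(a, p(0)))   [R3 at 2.2]
3. pair(p(a), f(a, p(0)))  →  pair(p(a), a)   [R2 at 2]

Reduce t₂ = f(p(f(f(f(f(0, p(a)), p(0)), p(a)), p(a))), p(p(0))):
1. f(p(f(f(f(f(0, p(a)), p(0)), p(a)), p(a))), p(p(0)))  →  p(f(f(f(f(0, p(a)), p(0)), p(a)), p(a)))   [R2 at ε]
2. p(f(f(f(f(0, p(a)), p(0)), p(a)), p(a)))  →  p(f(f(f(0, p(a)), p(0)), p(a)))   [R2 at 1]
3. p(f(f(f(0, p(a)), p(0)), p(a)))  →  p(f(f(0, p(a)), p(0)))   [R2 at 1]
4. p(f(f(0, p(a)), p(0)))  →  p(f(0, p(a)))   [R2 at 1]
5. p(f(0, p(a)))  →  p(0)   [R2 at 1]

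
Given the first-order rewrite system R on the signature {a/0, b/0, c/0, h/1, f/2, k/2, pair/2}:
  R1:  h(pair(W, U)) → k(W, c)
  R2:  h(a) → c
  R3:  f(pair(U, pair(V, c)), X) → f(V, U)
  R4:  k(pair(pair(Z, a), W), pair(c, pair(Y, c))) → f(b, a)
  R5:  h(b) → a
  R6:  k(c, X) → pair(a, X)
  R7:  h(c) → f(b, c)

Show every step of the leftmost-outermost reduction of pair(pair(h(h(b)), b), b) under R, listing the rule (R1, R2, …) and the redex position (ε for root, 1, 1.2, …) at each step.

1. pair(pair(h(h(b)), b), b)  →  pair(pair(h(a), b), b)   [R5 at 1.1.1]
2. pair(pair(h(a), b), b)  →  pair(pair(c, b), b)   [R2 at 1.1]

pair(pair(c, b), b)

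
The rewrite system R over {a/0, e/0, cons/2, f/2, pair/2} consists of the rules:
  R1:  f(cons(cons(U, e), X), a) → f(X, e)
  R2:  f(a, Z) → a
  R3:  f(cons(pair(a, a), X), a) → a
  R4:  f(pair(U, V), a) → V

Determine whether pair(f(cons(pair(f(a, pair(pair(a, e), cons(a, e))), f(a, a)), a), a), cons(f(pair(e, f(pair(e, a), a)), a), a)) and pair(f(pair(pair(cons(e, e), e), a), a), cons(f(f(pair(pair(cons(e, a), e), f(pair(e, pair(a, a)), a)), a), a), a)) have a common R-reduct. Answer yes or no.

Reduce t₁ = pair(f(cons(pair(f(a, pair(pair(a, e), cons(a, e))), f(a, a)), a), a), cons(f(pair(e, f(pair(e, a), a)), a), a)):
1. pair(f(cons(pair(f(a, pair(pair(a, e), cons(a, e))), f(a, a)), a), a), cons(f(pair(e, f(pair(e, a), a)), a), a))  →  pair(f(cons(pair(a, f(a, a)), a), a), cons(f(pair(e, f(pair(e, a), a)), a), a))   [R2 at 1.1.1.1]
2. pair(f(cons(pair(a, f(a, a)), a), a), cons(f(pair(e, f(pair(e, a), a)), a), a))  →  pair(f(cons(pair(a, a), a), a), cons(f(pair(e, f(pair(e, a), a)), a), a))   [R2 at 1.1.1.2]
3. pair(f(cons(pair(a, a), a), a), cons(f(pair(e, f(pair(e, a), a)), a), a))  →  pair(a, cons(f(pair(e, f(pair(e, a), a)), a), a))   [R3 at 1]
4. pair(a, cons(f(pair(e, f(pair(e, a), a)), a), a))  →  pair(a, cons(f(pair(e, a), a), a))   [R4 at 2.1]
5. pair(a, cons(f(pair(e, a), a), a))  →  pair(a, cons(a, a))   [R4 at 2.1]

Reduce t₂ = pair(f(pair(pair(cons(e, e), e), a), a), cons(f(f(pair(pair(cons(e, a), e), f(pair(e, pair(a, a)), a)), a), a), a)):
1. pair(f(pair(pair(cons(e, e), e), a), a), cons(f(f(pair(pair(cons(e, a), e), f(pair(e, pair(a, a)), a)), a), a), a))  →  pair(a, cons(f(f(pair(pair(cons(e, a), e), f(pair(e, pair(a, a)), a)), a), a), a))   [R4 at 1]
2. pair(a, cons(f(f(pair(pair(cons(e, a), e), f(pair(e, pair(a, a)), a)), a), a), a))  →  pair(a, cons(f(f(pair(e, pair(a, a)), a), a), a))   [R4 at 2.1.1]
3. pair(a, cons(f(f(pair(e, pair(a, a)), a), a), a))  →  pair(a, cons(f(pair(a, a), a), a))   [R4 at 2.1.1]
4. pair(a, cons(f(pair(a, a), a), a))  →  pair(a, cons(a, a))   [R4 at 2.1]

yes — NF(t₁) = pair(a, cons(a, a)), NF(t₂) = pair(a, cons(a, a))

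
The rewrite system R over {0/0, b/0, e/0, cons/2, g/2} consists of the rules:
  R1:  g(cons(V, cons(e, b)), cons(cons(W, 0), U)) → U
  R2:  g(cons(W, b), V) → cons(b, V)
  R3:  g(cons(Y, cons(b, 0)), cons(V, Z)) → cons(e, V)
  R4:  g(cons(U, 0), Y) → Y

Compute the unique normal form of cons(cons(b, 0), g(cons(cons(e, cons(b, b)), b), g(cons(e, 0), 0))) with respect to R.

1. cons(cons(b, 0), g(cons(cons(e, cons(b, b)), b), g(cons(e, 0), 0)))  →  cons(cons(b, 0), cons(b, g(cons(e, 0), 0)))   [R2 at 2]
2. cons(cons(b, 0), cons(b, g(cons(e, 0), 0)))  →  cons(cons(b, 0), cons(b, 0))   [R4 at 2.2]

cons(cons(b, 0), cons(b, 0))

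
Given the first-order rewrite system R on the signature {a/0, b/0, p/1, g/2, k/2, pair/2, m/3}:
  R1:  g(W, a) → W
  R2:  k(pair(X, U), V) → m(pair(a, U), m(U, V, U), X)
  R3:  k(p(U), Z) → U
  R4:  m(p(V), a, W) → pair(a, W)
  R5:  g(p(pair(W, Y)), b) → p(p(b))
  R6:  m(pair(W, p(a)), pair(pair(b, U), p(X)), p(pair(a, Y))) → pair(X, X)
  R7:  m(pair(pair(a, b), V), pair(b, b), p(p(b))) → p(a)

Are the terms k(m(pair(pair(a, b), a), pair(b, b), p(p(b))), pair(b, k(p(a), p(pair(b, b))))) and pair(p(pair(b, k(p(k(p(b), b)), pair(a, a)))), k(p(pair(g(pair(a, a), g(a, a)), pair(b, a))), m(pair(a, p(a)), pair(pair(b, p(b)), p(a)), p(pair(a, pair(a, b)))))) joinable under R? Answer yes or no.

Reduce t₁ = k(m(pair(pair(a, b), a), pair(b, b), p(p(b))), pair(b, k(p(a), p(pair(b, b))))):
1. k(m(pair(pair(a, b), a), pair(b, b), p(p(b))), pair(b, k(p(a), p(pair(b, b)))))  →  k(p(a), pair(b, k(p(a), p(pair(b, b)))))   [R7 at 1]
2. k(p(a), pair(b, k(p(a), p(pair(b, b)))))  →  a   [R3 at ε]

Reduce t₂ = pair(p(pair(b, k(p(k(p(b), b)), pair(a, a)))), k(p(pair(g(pair(a, a), g(a, a)), pair(b, a))), m(pair(a, p(a)), pair(pair(b, p(b)), p(a)), p(pair(a, pair(a, b)))))):
1. pair(p(pair(b, k(p(k(p(b), b)), pair(a, a)))), k(p(pair(g(pair(a, a), g(a, a)), pair(b, a))), m(pair(a, p(a)), pair(pair(b, p(b)), p(a)), p(pair(a, pair(a, b))))))  →  pair(p(pair(b, k(p(b), b))), k(p(pair(g(pair(a, a), g(a, a)), pair(b, a))), m(pair(a, p(a)), pair(pair(b, p(b)), p(a)), p(pair(a, pair(a, b))))))   [R3 at 1.1.2]
2. pair(p(pair(b, k(p(b), b))), k(p(pair(g(pair(a, a), g(a, a)), pair(b, a))), m(pair(a, p(a)), pair(pair(b, p(b)), p(a)), p(pair(a, pair(a, b))))))  →  pair(p(pair(b, b)), k(p(pair(g(pair(a, a), g(a, a)), pair(b, a))), m(pair(a, p(a)), pair(pair(b, p(b)), p(a)), p(pair(a, pair(a, b))))))   [R3 at 1.1.2]
3. pair(p(pair(b, b)), k(p(pair(g(pair(a, a), g(a, a)), pair(b, a))), m(pair(a, p(a)), pair(pair(b, p(b)), p(a)), p(pair(a, pair(a, b))))))  →  pair(p(pair(b, b)), pair(g(pair(a, a), g(a, a)), pair(b, a)))   [R3 at 2]
4. pair(p(pair(b, b)), pair(g(pair(a, a), g(a, a)), pair(b, a)))  →  pair(p(pair(b, b)), pair(g(pair(a, a), a), pair(b, a)))   [R1 at 2.1.2]
5. pair(p(pair(b, b)), pair(g(pair(a, a), a), pair(b, a)))  →  pair(p(pair(b, b)), pair(pair(a, a), pair(b, a)))   [R1 at 2.1]

no — NF(t₁) = a, NF(t₂) = pair(p(pair(b, b)), pair(pair(a, a), pair(b, a)))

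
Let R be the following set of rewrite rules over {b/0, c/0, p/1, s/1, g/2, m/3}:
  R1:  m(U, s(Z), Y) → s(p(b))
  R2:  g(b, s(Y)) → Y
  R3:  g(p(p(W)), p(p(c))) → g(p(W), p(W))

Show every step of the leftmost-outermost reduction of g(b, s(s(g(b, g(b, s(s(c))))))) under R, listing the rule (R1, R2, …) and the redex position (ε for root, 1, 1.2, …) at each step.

1. g(b, s(s(g(b, g(b, s(s(c)))))))  →  s(g(b, g(b, s(s(c)))))   [R2 at ε]
2. s(g(b, g(b, s(s(c)))))  →  s(g(b, s(c)))   [R2 at 1.2]
3. s(g(b, s(c)))  →  s(c)   [R2 at 1]

s(c)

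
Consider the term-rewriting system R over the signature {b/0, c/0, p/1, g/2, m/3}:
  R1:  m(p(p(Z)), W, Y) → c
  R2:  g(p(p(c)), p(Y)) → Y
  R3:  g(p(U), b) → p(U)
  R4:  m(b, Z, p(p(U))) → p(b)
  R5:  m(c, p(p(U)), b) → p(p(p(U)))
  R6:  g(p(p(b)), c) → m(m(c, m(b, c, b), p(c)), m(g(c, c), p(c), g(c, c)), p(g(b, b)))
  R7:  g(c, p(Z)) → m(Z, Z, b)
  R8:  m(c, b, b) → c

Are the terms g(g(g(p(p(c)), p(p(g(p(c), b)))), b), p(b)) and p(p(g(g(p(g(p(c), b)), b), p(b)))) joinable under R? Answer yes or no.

no — NF(t₁) = b, NF(t₂) = p(p(b))

Reduce t₁ = g(g(g(p(p(c)), p(p(g(p(c), b)))), b), p(b)):
1. g(g(g(p(p(c)), p(p(g(p(c), b)))), b), p(b))  →  g(g(p(g(p(c), b)), b), p(b))   [R2 at 1.1]
2. g(g(p(g(p(c), b)), b), p(b))  →  g(p(g(p(c), b)), p(b))   [R3 at 1]
3. g(p(g(p(c), b)), p(b))  →  g(p(p(c)), p(b))   [R3 at 1.1]
4. g(p(p(c)), p(b))  →  b   [R2 at ε]

Reduce t₂ = p(p(g(g(p(g(p(c), b)), b), p(b)))):
1. p(p(g(g(p(g(p(c), b)), b), p(b))))  →  p(p(g(p(g(p(c), b)), p(b))))   [R3 at 1.1.1]
2. p(p(g(p(g(p(c), b)), p(b))))  →  p(p(g(p(p(c)), p(b))))   [R3 at 1.1.1.1]
3. p(p(g(p(p(c)), p(b))))  →  p(p(b))   [R2 at 1.1]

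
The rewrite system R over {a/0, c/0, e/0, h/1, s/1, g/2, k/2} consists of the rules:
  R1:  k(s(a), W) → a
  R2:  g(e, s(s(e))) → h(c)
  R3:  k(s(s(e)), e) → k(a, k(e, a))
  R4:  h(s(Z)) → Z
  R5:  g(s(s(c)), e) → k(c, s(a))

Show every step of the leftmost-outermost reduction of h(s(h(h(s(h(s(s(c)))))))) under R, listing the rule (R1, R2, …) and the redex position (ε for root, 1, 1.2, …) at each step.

c

1. h(s(h(h(s(h(s(s(c))))))))  →  h(h(s(h(s(s(c))))))   [R4 at ε]
2. h(h(s(h(s(s(c))))))  →  h(h(s(s(c))))   [R4 at 1]
3. h(h(s(s(c))))  →  h(s(c))   [R4 at 1]
4. h(s(c))  →  c   [R4 at ε]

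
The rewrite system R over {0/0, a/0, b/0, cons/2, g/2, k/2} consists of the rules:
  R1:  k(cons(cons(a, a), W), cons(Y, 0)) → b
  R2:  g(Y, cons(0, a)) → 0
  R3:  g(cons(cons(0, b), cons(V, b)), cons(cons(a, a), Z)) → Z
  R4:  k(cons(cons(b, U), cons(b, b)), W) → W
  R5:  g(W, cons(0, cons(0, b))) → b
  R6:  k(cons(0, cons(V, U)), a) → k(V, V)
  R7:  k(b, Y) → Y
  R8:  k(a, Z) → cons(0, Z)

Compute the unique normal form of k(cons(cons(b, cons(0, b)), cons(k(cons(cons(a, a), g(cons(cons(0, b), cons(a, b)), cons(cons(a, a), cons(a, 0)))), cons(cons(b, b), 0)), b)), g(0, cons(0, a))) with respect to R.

1. k(cons(cons(b, cons(0, b)), cons(k(cons(cons(a, a), g(cons(cons(0, b), cons(a, b)), cons(cons(a, a), cons(a, 0)))), cons(cons(b, b), 0)), b)), g(0, cons(0, a)))  →  k(cons(cons(b, cons(0, b)), cons(b, b)), g(0, cons(0, a)))   [R1 at 1.2.1]
2. k(cons(cons(b, cons(0, b)), cons(b, b)), g(0, cons(0, a)))  →  g(0, cons(0, a))   [R4 at ε]
3. g(0, cons(0, a))  →  0   [R2 at ε]

0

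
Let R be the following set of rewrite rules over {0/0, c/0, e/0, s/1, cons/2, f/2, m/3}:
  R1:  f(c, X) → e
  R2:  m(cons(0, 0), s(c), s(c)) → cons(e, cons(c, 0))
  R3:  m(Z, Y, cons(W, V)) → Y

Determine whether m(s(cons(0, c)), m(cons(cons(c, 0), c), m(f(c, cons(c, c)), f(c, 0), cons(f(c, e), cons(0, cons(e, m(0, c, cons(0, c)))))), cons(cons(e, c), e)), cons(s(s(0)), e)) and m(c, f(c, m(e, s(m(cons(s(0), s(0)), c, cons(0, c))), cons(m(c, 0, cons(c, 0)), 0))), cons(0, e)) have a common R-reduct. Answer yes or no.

yes — NF(t₁) = e, NF(t₂) = e

Reduce t₁ = m(s(cons(0, c)), m(cons(cons(c, 0), c), m(f(c, cons(c, c)), f(c, 0), cons(f(c, e), cons(0, cons(e, m(0, c, cons(0, c)))))), cons(cons(e, c), e)), cons(s(s(0)), e)):
1. m(s(cons(0, c)), m(cons(cons(c, 0), c), m(f(c, cons(c, c)), f(c, 0), cons(f(c, e), cons(0, cons(e, m(0, c, cons(0, c)))))), cons(cons(e, c), e)), cons(s(s(0)), e))  →  m(cons(cons(c, 0), c), m(f(c, cons(c, c)), f(c, 0), cons(f(c, e), cons(0, cons(e, m(0, c, cons(0, c)))))), cons(cons(e, c), e))   [R3 at ε]
2. m(cons(cons(c, 0), c), m(f(c, cons(c, c)), f(c, 0), cons(f(c, e), cons(0, cons(e, m(0, c, cons(0, c)))))), cons(cons(e, c), e))  →  m(f(c, cons(c, c)), f(c, 0), cons(f(c, e), cons(0, cons(e, m(0, c, cons(0, c))))))   [R3 at ε]
3. m(f(c, cons(c, c)), f(c, 0), cons(f(c, e), cons(0, cons(e, m(0, c, cons(0, c))))))  →  f(c, 0)   [R3 at ε]
4. f(c, 0)  →  e   [R1 at ε]

Reduce t₂ = m(c, f(c, m(e, s(m(cons(s(0), s(0)), c, cons(0, c))), cons(m(c, 0, cons(c, 0)), 0))), cons(0, e)):
1. m(c, f(c, m(e, s(m(cons(s(0), s(0)), c, cons(0, c))), cons(m(c, 0, cons(c, 0)), 0))), cons(0, e))  →  f(c, m(e, s(m(cons(s(0), s(0)), c, cons(0, c))), cons(m(c, 0, cons(c, 0)), 0)))   [R3 at ε]
2. f(c, m(e, s(m(cons(s(0), s(0)), c, cons(0, c))), cons(m(c, 0, cons(c, 0)), 0)))  →  e   [R1 at ε]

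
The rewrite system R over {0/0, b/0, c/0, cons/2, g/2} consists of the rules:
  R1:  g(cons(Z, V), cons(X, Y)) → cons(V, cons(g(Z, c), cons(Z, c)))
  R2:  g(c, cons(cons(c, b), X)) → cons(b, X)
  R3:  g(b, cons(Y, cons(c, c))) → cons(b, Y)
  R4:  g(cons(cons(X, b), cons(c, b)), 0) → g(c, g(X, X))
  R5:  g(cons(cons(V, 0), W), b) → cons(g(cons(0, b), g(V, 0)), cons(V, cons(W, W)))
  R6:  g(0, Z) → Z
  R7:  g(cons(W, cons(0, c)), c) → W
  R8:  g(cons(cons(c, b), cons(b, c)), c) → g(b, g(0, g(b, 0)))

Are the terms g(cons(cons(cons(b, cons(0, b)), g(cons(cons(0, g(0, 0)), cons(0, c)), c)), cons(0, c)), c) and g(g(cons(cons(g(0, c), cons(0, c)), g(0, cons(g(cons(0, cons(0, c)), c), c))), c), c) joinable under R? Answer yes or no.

Reduce t₁ = g(cons(cons(cons(b, cons(0, b)), g(cons(cons(0, g(0, 0)), cons(0, c)), c)), cons(0, c)), c):
1. g(cons(cons(cons(b, cons(0, b)), g(cons(cons(0, g(0, 0)), cons(0, c)), c)), cons(0, c)), c)  →  cons(cons(b, cons(0, b)), g(cons(cons(0, g(0, 0)), cons(0, c)), c))   [R7 at ε]
2. cons(cons(b, cons(0, b)), g(cons(cons(0, g(0, 0)), cons(0, c)), c))  →  cons(cons(b, cons(0, b)), cons(0, g(0, 0)))   [R7 at 2]
3. cons(cons(b, cons(0, b)), cons(0, g(0, 0)))  →  cons(cons(b, cons(0, b)), cons(0, 0))   [R6 at 2.2]

Reduce t₂ = g(g(cons(cons(g(0, c), cons(0, c)), g(0, cons(g(cons(0, cons(0, c)), c), c))), c), c):
1. g(g(cons(cons(g(0, c), cons(0, c)), g(0, cons(g(cons(0, cons(0, c)), c), c))), c), c)  →  g(g(cons(cons(c, cons(0, c)), g(0, cons(g(cons(0, cons(0, c)), c), c))), c), c)   [R6 at 1.1.1.1]
2. g(g(cons(cons(c, cons(0, c)), g(0, cons(g(cons(0, cons(0, c)), c), c))), c), c)  →  g(g(cons(cons(c, cons(0, c)), cons(g(cons(0, cons(0, c)), c), c)), c), c)   [R6 at 1.1.2]
3. g(g(cons(cons(c, cons(0, c)), cons(g(cons(0, cons(0, c)), c), c)), c), c)  →  g(g(cons(cons(c, cons(0, c)), cons(0, c)), c), c)   [R7 at 1.1.2.1]
4. g(g(cons(cons(c, cons(0, c)), cons(0, c)), c), c)  →  g(cons(c, cons(0, c)), c)   [R7 at 1]
5. g(cons(c, cons(0, c)), c)  →  c   [R7 at ε]

no — NF(t₁) = cons(cons(b, cons(0, b)), cons(0, 0)), NF(t₂) = c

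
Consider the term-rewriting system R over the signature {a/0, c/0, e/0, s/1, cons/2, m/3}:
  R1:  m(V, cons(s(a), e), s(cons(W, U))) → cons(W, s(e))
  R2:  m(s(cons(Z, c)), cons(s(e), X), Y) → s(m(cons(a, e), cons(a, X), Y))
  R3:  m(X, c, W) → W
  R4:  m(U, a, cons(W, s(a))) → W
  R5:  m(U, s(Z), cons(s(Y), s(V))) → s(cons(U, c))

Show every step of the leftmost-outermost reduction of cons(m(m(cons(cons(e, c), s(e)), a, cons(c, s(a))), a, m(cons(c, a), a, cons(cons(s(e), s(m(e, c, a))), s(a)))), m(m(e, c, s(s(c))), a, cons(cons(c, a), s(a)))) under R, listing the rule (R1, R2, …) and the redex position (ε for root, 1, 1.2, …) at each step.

cons(s(e), cons(c, a))

1. cons(m(m(cons(cons(e, c), s(e)), a, cons(c, s(a))), a, m(cons(c, a), a, cons(cons(s(e), s(m(e, c, a))), s(a)))), m(m(e, c, s(s(c))), a, cons(cons(c, a), s(a))))  →  cons(m(c, a, m(cons(c, a), a, cons(cons(s(e), s(m(e, c, a))), s(a)))), m(m(e, c, s(s(c))), a, cons(cons(c, a), s(a))))   [R4 at 1.1]
2. cons(m(c, a, m(cons(c, a), a, cons(cons(s(e), s(m(e, c, a))), s(a)))), m(m(e, c, s(s(c))), a, cons(cons(c, a), s(a))))  →  cons(m(c, a, cons(s(e), s(m(e, c, a)))), m(m(e, c, s(s(c))), a, cons(cons(c, a), s(a))))   [R4 at 1.3]
3. cons(m(c, a, cons(s(e), s(m(e, c, a)))), m(m(e, c, s(s(c))), a, cons(cons(c, a), s(a))))  →  cons(m(c, a, cons(s(e), s(a))), m(m(e, c, s(s(c))), a, cons(cons(c, a), s(a))))   [R3 at 1.3.2.1]
4. cons(m(c, a, cons(s(e), s(a))), m(m(e, c, s(s(c))), a, cons(cons(c, a), s(a))))  →  cons(s(e), m(m(e, c, s(s(c))), a, cons(cons(c, a), s(a))))   [R4 at 1]
5. cons(s(e), m(m(e, c, s(s(c))), a, cons(cons(c, a), s(a))))  →  cons(s(e), cons(c, a))   [R4 at 2]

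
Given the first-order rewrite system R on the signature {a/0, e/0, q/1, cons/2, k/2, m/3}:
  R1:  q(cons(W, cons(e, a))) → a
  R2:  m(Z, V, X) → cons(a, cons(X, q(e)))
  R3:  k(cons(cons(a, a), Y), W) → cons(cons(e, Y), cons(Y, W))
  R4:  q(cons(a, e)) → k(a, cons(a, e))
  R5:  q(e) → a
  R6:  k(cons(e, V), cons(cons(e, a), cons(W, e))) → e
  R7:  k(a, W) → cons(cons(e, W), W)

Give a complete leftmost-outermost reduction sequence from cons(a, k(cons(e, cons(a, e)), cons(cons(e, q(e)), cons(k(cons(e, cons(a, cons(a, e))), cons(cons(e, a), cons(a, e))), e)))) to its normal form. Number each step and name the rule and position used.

1. cons(a, k(cons(e, cons(a, e)), cons(cons(e, q(e)), cons(k(cons(e, cons(a, cons(a, e))), cons(cons(e, a), cons(a, e))), e))))  →  cons(a, k(cons(e, cons(a, e)), cons(cons(e, a), cons(k(cons(e, cons(a, cons(a, e))), cons(cons(e, a), cons(a, e))), e))))   [R5 at 2.2.1.2]
2. cons(a, k(cons(e, cons(a, e)), cons(cons(e, a), cons(k(cons(e, cons(a, cons(a, e))), cons(cons(e, a), cons(a, e))), e))))  →  cons(a, e)   [R6 at 2]

cons(a, e)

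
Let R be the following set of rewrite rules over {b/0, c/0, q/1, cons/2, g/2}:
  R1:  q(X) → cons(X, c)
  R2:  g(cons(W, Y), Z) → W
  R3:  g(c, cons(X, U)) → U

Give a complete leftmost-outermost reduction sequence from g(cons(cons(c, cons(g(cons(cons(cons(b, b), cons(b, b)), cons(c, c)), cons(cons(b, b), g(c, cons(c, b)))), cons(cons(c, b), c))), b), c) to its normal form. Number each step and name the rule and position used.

cons(c, cons(cons(cons(b, b), cons(b, b)), cons(cons(c, b), c)))

1. g(cons(cons(c, cons(g(cons(cons(cons(b, b), cons(b, b)), cons(c, c)), cons(cons(b, b), g(c, cons(c, b)))), cons(cons(c, b), c))), b), c)  →  cons(c, cons(g(cons(cons(cons(b, b), cons(b, b)), cons(c, c)), cons(cons(b, b), g(c, cons(c, b)))), cons(cons(c, b), c)))   [R2 at ε]
2. cons(c, cons(g(cons(cons(cons(b, b), cons(b, b)), cons(c, c)), cons(cons(b, b), g(c, cons(c, b)))), cons(cons(c, b), c)))  →  cons(c, cons(cons(cons(b, b), cons(b, b)), cons(cons(c, b), c)))   [R2 at 2.1]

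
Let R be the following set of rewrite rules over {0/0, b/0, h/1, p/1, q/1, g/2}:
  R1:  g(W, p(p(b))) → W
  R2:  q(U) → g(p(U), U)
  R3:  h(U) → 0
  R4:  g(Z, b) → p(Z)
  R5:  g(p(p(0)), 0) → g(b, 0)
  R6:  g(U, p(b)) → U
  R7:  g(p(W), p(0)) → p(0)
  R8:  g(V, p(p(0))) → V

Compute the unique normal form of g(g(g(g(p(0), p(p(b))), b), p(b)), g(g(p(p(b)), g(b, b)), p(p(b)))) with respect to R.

p(p(0))

1. g(g(g(g(p(0), p(p(b))), b), p(b)), g(g(p(p(b)), g(b, b)), p(p(b))))  →  g(g(g(p(0), p(p(b))), b), g(g(p(p(b)), g(b, b)), p(p(b))))   [R6 at 1]
2. g(g(g(p(0), p(p(b))), b), g(g(p(p(b)), g(b, b)), p(p(b))))  →  g(p(g(p(0), p(p(b)))), g(g(p(p(b)), g(b, b)), p(p(b))))   [R4 at 1]
3. g(p(g(p(0), p(p(b)))), g(g(p(p(b)), g(b, b)), p(p(b))))  →  g(p(p(0)), g(g(p(p(b)), g(b, b)), p(p(b))))   [R1 at 1.1]
4. g(p(p(0)), g(g(p(p(b)), g(b, b)), p(p(b))))  →  g(p(p(0)), g(p(p(b)), g(b, b)))   [R1 at 2]
5. g(p(p(0)), g(p(p(b)), g(b, b)))  →  g(p(p(0)), g(p(p(b)), p(b)))   [R4 at 2.2]
6. g(p(p(0)), g(p(p(b)), p(b)))  →  g(p(p(0)), p(p(b)))   [R6 at 2]
7. g(p(p(0)), p(p(b)))  →  p(p(0))   [R1 at ε]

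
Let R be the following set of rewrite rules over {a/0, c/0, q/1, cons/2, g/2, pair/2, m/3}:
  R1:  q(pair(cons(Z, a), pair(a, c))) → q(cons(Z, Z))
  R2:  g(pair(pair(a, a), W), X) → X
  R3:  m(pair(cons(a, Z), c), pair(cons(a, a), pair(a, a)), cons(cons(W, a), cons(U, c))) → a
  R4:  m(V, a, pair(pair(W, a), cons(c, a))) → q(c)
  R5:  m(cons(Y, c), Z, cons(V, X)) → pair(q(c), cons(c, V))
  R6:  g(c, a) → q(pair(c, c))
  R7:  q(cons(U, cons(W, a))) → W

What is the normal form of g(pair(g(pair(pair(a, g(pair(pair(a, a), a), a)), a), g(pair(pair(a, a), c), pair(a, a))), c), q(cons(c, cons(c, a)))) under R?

c

1. g(pair(g(pair(pair(a, g(pair(pair(a, a), a), a)), a), g(pair(pair(a, a), c), pair(a, a))), c), q(cons(c, cons(c, a))))  →  g(pair(g(pair(pair(a, a), a), g(pair(pair(a, a), c), pair(a, a))), c), q(cons(c, cons(c, a))))   [R2 at 1.1.1.1.2]
2. g(pair(g(pair(pair(a, a), a), g(pair(pair(a, a), c), pair(a, a))), c), q(cons(c, cons(c, a))))  →  g(pair(g(pair(pair(a, a), c), pair(a, a)), c), q(cons(c, cons(c, a))))   [R2 at 1.1]
3. g(pair(g(pair(pair(a, a), c), pair(a, a)), c), q(cons(c, cons(c, a))))  →  g(pair(pair(a, a), c), q(cons(c, cons(c, a))))   [R2 at 1.1]
4. g(pair(pair(a, a), c), q(cons(c, cons(c, a))))  →  q(cons(c, cons(c, a)))   [R2 at ε]
5. q(cons(c, cons(c, a)))  →  c   [R7 at ε]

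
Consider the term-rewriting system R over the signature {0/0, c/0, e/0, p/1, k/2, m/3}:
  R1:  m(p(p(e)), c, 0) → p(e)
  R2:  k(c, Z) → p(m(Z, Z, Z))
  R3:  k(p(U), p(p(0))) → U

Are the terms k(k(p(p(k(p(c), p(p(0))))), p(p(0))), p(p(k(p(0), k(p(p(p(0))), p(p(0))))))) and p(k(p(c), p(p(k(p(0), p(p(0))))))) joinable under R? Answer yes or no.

Reduce t₁ = k(k(p(p(k(p(c), p(p(0))))), p(p(0))), p(p(k(p(0), k(p(p(p(0))), p(p(0))))))):
1. k(k(p(p(k(p(c), p(p(0))))), p(p(0))), p(p(k(p(0), k(p(p(p(0))), p(p(0)))))))  →  k(p(k(p(c), p(p(0)))), p(p(k(p(0), k(p(p(p(0))), p(p(0)))))))   [R3 at 1]
2. k(p(k(p(c), p(p(0)))), p(p(k(p(0), k(p(p(p(0))), p(p(0)))))))  →  k(p(c), p(p(k(p(0), k(p(p(p(0))), p(p(0)))))))   [R3 at 1.1]
3. k(p(c), p(p(k(p(0), k(p(p(p(0))), p(p(0)))))))  →  k(p(c), p(p(k(p(0), p(p(0))))))   [R3 at 2.1.1.2]
4. k(p(c), p(p(k(p(0), p(p(0))))))  →  k(p(c), p(p(0)))   [R3 at 2.1.1]
5. k(p(c), p(p(0)))  →  c   [R3 at ε]

Reduce t₂ = p(k(p(c), p(p(k(p(0), p(p(0))))))):
1. p(k(p(c), p(p(k(p(0), p(p(0)))))))  →  p(k(p(c), p(p(0))))   [R3 at 1.2.1.1]
2. p(k(p(c), p(p(0))))  →  p(c)   [R3 at 1]

no — NF(t₁) = c, NF(t₂) = p(c)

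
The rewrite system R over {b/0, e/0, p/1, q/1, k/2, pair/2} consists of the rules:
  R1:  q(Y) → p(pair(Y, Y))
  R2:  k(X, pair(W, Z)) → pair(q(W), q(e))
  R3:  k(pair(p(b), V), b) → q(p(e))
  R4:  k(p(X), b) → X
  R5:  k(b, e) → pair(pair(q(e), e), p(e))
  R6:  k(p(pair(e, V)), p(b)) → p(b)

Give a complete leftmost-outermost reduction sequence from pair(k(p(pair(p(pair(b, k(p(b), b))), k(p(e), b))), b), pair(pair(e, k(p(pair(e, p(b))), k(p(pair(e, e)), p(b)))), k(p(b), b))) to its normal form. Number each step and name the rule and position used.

pair(pair(p(pair(b, b)), e), pair(pair(e, p(b)), b))

1. pair(k(p(pair(p(pair(b, k(p(b), b))), k(p(e), b))), b), pair(pair(e, k(p(pair(e, p(b))), k(p(pair(e, e)), p(b)))), k(p(b), b)))  →  pair(pair(p(pair(b, k(p(b), b))), k(p(e), b)), pair(pair(e, k(p(pair(e, p(b))), k(p(pair(e, e)), p(b)))), k(p(b), b)))   [R4 at 1]
2. pair(pair(p(pair(b, k(p(b), b))), k(p(e), b)), pair(pair(e, k(p(pair(e, p(b))), k(p(pair(e, e)), p(b)))), k(p(b), b)))  →  pair(pair(p(pair(b, b)), k(p(e), b)), pair(pair(e, k(p(pair(e, p(b))), k(p(pair(e, e)), p(b)))), k(p(b), b)))   [R4 at 1.1.1.2]
3. pair(pair(p(pair(b, b)), k(p(e), b)), pair(pair(e, k(p(pair(e, p(b))), k(p(pair(e, e)), p(b)))), k(p(b), b)))  →  pair(pair(p(pair(b, b)), e), pair(pair(e, k(p(pair(e, p(b))), k(p(pair(e, e)), p(b)))), k(p(b), b)))   [R4 at 1.2]
4. pair(pair(p(pair(b, b)), e), pair(pair(e, k(p(pair(e, p(b))), k(p(pair(e, e)), p(b)))), k(p(b), b)))  →  pair(pair(p(pair(b, b)), e), pair(pair(e, k(p(pair(e, p(b))), p(b))), k(p(b), b)))   [R6 at 2.1.2.2]
5. pair(pair(p(pair(b, b)), e), pair(pair(e, k(p(pair(e, p(b))), p(b))), k(p(b), b)))  →  pair(pair(p(pair(b, b)), e), pair(pair(e, p(b)), k(p(b), b)))   [R6 at 2.1.2]
6. pair(pair(p(pair(b, b)), e), pair(pair(e, p(b)), k(p(b), b)))  →  pair(pair(p(pair(b, b)), e), pair(pair(e, p(b)), b))   [R4 at 2.2]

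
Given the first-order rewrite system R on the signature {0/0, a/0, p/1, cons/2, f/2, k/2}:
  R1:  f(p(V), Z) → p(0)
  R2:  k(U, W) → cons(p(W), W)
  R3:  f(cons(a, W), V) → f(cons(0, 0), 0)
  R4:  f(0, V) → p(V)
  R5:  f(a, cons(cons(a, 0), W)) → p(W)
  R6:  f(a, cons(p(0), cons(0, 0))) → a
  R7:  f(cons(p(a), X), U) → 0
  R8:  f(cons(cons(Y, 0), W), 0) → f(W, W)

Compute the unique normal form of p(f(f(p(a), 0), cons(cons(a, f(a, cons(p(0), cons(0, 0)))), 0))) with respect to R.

1. p(f(f(p(a), 0), cons(cons(a, f(a, cons(p(0), cons(0, 0)))), 0)))  →  p(f(p(0), cons(cons(a, f(a, cons(p(0), cons(0, 0)))), 0)))   [R1 at 1.1]
2. p(f(p(0), cons(cons(a, f(a, cons(p(0), cons(0, 0)))), 0)))  →  p(p(0))   [R1 at 1]

p(p(0))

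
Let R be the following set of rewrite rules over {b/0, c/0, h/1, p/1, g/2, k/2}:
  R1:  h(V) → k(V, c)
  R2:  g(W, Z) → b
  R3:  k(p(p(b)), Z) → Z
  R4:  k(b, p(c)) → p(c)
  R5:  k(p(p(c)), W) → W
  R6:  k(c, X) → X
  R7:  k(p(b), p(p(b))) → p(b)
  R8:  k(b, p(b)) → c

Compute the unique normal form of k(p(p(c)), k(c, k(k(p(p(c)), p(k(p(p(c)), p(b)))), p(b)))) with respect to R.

1. k(p(p(c)), k(c, k(k(p(p(c)), p(k(p(p(c)), p(b)))), p(b))))  →  k(c, k(k(p(p(c)), p(k(p(p(c)), p(b)))), p(b)))   [R5 at ε]
2. k(c, k(k(p(p(c)), p(k(p(p(c)), p(b)))), p(b)))  →  k(k(p(p(c)), p(k(p(p(c)), p(b)))), p(b))   [R6 at ε]
3. k(k(p(p(c)), p(k(p(p(c)), p(b)))), p(b))  →  k(p(k(p(p(c)), p(b))), p(b))   [R5 at 1]
4. k(p(k(p(p(c)), p(b))), p(b))  →  k(p(p(b)), p(b))   [R5 at 1.1]
5. k(p(p(b)), p(b))  →  p(b)   [R3 at ε]

p(b)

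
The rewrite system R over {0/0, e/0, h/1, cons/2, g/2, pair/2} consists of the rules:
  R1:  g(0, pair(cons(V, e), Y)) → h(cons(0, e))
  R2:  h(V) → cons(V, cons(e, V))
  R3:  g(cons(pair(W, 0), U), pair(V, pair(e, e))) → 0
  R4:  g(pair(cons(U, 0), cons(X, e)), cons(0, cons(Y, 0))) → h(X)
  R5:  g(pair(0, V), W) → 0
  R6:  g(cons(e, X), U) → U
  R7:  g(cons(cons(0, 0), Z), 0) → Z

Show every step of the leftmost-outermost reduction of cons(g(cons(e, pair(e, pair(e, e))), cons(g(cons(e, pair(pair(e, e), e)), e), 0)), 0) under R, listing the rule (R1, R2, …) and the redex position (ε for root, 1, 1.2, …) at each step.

1. cons(g(cons(e, pair(e, pair(e, e))), cons(g(cons(e, pair(pair(e, e), e)), e), 0)), 0)  →  cons(cons(g(cons(e, pair(pair(e, e), e)), e), 0), 0)   [R6 at 1]
2. cons(cons(g(cons(e, pair(pair(e, e), e)), e), 0), 0)  →  cons(cons(e, 0), 0)   [R6 at 1.1]

cons(cons(e, 0), 0)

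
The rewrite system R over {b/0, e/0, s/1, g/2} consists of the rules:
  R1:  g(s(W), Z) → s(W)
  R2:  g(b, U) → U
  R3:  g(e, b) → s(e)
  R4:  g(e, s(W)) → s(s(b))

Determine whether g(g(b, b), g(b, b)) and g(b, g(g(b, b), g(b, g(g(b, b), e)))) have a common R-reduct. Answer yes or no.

Reduce t₁ = g(g(b, b), g(b, b)):
1. g(g(b, b), g(b, b))  →  g(b, g(b, b))   [R2 at 1]
2. g(b, g(b, b))  →  g(b, b)   [R2 at ε]
3. g(b, b)  →  b   [R2 at ε]

Reduce t₂ = g(b, g(g(b, b), g(b, g(g(b, b), e)))):
1. g(b, g(g(b, b), g(b, g(g(b, b), e))))  →  g(g(b, b), g(b, g(g(b, b), e)))   [R2 at ε]
2. g(g(b, b), g(b, g(g(b, b), e)))  →  g(b, g(b, g(g(b, b), e)))   [R2 at 1]
3. g(b, g(b, g(g(b, b), e)))  →  g(b, g(g(b, b), e))   [R2 at ε]
4. g(b, g(g(b, b), e))  →  g(g(b, b), e)   [R2 at ε]
5. g(g(b, b), e)  →  g(b, e)   [R2 at 1]
6. g(b, e)  →  e   [R2 at ε]

no — NF(t₁) = b, NF(t₂) = e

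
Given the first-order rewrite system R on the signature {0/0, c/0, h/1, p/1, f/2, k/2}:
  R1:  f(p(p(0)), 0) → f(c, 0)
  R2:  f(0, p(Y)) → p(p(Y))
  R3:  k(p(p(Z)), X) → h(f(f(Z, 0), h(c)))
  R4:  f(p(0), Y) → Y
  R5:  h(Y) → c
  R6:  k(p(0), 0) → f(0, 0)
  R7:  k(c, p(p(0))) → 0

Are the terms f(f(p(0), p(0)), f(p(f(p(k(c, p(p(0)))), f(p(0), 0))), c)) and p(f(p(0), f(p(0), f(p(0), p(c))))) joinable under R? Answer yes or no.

Reduce t₁ = f(f(p(0), p(0)), f(p(f(p(k(c, p(p(0)))), f(p(0), 0))), c)):
1. f(f(p(0), p(0)), f(p(f(p(k(c, p(p(0)))), f(p(0), 0))), c))  →  f(p(0), f(p(f(p(k(c, p(p(0)))), f(p(0), 0))), c))   [R4 at 1]
2. f(p(0), f(p(f(p(k(c, p(p(0)))), f(p(0), 0))), c))  →  f(p(f(p(k(c, p(p(0)))), f(p(0), 0))), c)   [R4 at ε]
3. f(p(f(p(k(c, p(p(0)))), f(p(0), 0))), c)  →  f(p(f(p(0), f(p(0), 0))), c)   [R7 at 1.1.1.1]
4. f(p(f(p(0), f(p(0), 0))), c)  →  f(p(f(p(0), 0)), c)   [R4 at 1.1]
5. f(p(f(p(0), 0)), c)  →  f(p(0), c)   [R4 at 1.1]
6. f(p(0), c)  →  c   [R4 at ε]

Reduce t₂ = p(f(p(0), f(p(0), f(p(0), p(c))))):
1. p(f(p(0), f(p(0), f(p(0), p(c)))))  →  p(f(p(0), f(p(0), p(c))))   [R4 at 1]
2. p(f(p(0), f(p(0), p(c))))  →  p(f(p(0), p(c)))   [R4 at 1]
3. p(f(p(0), p(c)))  →  p(p(c))   [R4 at 1]

no — NF(t₁) = c, NF(t₂) = p(p(c))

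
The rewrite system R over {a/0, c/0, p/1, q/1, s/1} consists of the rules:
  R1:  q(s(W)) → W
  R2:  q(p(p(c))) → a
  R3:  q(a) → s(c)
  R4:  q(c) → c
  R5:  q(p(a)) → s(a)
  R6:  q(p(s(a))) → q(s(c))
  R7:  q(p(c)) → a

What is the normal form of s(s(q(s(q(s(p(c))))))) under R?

s(s(p(c)))

1. s(s(q(s(q(s(p(c)))))))  →  s(s(q(s(p(c)))))   [R1 at 1.1]
2. s(s(q(s(p(c)))))  →  s(s(p(c)))   [R1 at 1.1]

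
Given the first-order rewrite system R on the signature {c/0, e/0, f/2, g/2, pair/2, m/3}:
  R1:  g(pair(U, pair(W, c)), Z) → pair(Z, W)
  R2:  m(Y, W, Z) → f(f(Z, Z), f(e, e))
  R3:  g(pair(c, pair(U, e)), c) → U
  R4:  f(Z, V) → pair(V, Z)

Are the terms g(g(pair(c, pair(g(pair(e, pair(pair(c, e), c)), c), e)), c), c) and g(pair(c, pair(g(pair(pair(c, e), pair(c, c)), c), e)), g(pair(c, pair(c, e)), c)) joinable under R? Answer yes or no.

Reduce t₁ = g(g(pair(c, pair(g(pair(e, pair(pair(c, e), c)), c), e)), c), c):
1. g(g(pair(c, pair(g(pair(e, pair(pair(c, e), c)), c), e)), c), c)  →  g(g(pair(e, pair(pair(c, e), c)), c), c)   [R3 at 1]
2. g(g(pair(e, pair(pair(c, e), c)), c), c)  →  g(pair(c, pair(c, e)), c)   [R1 at 1]
3. g(pair(c, pair(c, e)), c)  →  c   [R3 at ε]

Reduce t₂ = g(pair(c, pair(g(pair(pair(c, e), pair(c, c)), c), e)), g(pair(c, pair(c, e)), c)):
1. g(pair(c, pair(g(pair(pair(c, e), pair(c, c)), c), e)), g(pair(c, pair(c, e)), c))  →  g(pair(c, pair(pair(c, c), e)), g(pair(c, pair(c, e)), c))   [R1 at 1.2.1]
2. g(pair(c, pair(pair(c, c), e)), g(pair(c, pair(c, e)), c))  →  g(pair(c, pair(pair(c, c), e)), c)   [R3 at 2]
3. g(pair(c, pair(pair(c, c), e)), c)  →  pair(c, c)   [R3 at ε]

no — NF(t₁) = c, NF(t₂) = pair(c, c)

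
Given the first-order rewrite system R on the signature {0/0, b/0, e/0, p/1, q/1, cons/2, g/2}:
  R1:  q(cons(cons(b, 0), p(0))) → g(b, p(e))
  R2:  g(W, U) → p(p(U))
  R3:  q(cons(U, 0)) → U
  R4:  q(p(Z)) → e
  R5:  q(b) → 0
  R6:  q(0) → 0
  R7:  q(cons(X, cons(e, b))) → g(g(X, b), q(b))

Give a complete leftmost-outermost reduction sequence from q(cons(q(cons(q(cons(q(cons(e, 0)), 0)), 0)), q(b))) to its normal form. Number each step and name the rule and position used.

1. q(cons(q(cons(q(cons(q(cons(e, 0)), 0)), 0)), q(b)))  →  q(cons(q(cons(q(cons(e, 0)), 0)), q(b)))   [R3 at 1.1]
2. q(cons(q(cons(q(cons(e, 0)), 0)), q(b)))  →  q(cons(q(cons(e, 0)), q(b)))   [R3 at 1.1]
3. q(cons(q(cons(e, 0)), q(b)))  →  q(cons(e, q(b)))   [R3 at 1.1]
4. q(cons(e, q(b)))  →  q(cons(e, 0))   [R5 at 1.2]
5. q(cons(e, 0))  →  e   [R3 at ε]

e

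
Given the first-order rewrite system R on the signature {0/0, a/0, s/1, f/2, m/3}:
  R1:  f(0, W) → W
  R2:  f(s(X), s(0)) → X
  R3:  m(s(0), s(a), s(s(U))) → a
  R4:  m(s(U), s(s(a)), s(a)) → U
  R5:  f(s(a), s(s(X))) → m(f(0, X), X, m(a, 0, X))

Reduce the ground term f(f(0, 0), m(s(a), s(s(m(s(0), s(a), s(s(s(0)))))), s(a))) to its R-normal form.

a

1. f(f(0, 0), m(s(a), s(s(m(s(0), s(a), s(s(s(0)))))), s(a)))  →  f(0, m(s(a), s(s(m(s(0), s(a), s(s(s(0)))))), s(a)))   [R1 at 1]
2. f(0, m(s(a), s(s(m(s(0), s(a), s(s(s(0)))))), s(a)))  →  m(s(a), s(s(m(s(0), s(a), s(s(s(0)))))), s(a))   [R1 at ε]
3. m(s(a), s(s(m(s(0), s(a), s(s(s(0)))))), s(a))  →  m(s(a), s(s(a)), s(a))   [R3 at 2.1.1]
4. m(s(a), s(s(a)), s(a))  →  a   [R4 at ε]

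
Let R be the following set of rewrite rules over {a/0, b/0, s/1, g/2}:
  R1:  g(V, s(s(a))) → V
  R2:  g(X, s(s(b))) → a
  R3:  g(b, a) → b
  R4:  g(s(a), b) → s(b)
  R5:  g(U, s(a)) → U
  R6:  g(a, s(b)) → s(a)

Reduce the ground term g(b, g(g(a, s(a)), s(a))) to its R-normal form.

b

1. g(b, g(g(a, s(a)), s(a)))  →  g(b, g(a, s(a)))   [R5 at 2]
2. g(b, g(a, s(a)))  →  g(b, a)   [R5 at 2]
3. g(b, a)  →  b   [R3 at ε]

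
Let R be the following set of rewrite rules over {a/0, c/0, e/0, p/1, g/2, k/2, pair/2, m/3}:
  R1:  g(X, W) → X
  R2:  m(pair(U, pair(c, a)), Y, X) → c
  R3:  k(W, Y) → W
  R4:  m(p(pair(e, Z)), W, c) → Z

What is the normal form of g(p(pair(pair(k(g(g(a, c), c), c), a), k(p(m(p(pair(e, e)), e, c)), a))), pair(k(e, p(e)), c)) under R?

p(pair(pair(a, a), p(e)))

1. g(p(pair(pair(k(g(g(a, c), c), c), a), k(p(m(p(pair(e, e)), e, c)), a))), pair(k(e, p(e)), c))  →  p(pair(pair(k(g(g(a, c), c), c), a), k(p(m(p(pair(e, e)), e, c)), a)))   [R1 at ε]
2. p(pair(pair(k(g(g(a, c), c), c), a), k(p(m(p(pair(e, e)), e, c)), a)))  →  p(pair(pair(g(g(a, c), c), a), k(p(m(p(pair(e, e)), e, c)), a)))   [R3 at 1.1.1]
3. p(pair(pair(g(g(a, c), c), a), k(p(m(p(pair(e, e)), e, c)), a)))  →  p(pair(pair(g(a, c), a), k(p(m(p(pair(e, e)), e, c)), a)))   [R1 at 1.1.1]
4. p(pair(pair(g(a, c), a), k(p(m(p(pair(e, e)), e, c)), a)))  →  p(pair(pair(a, a), k(p(m(p(pair(e, e)), e, c)), a)))   [R1 at 1.1.1]
5. p(pair(pair(a, a), k(p(m(p(pair(e, e)), e, c)), a)))  →  p(pair(pair(a, a), p(m(p(pair(e, e)), e, c))))   [R3 at 1.2]
6. p(pair(pair(a, a), p(m(p(pair(e, e)), e, c))))  →  p(pair(pair(a, a), p(e)))   [R4 at 1.2.1]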